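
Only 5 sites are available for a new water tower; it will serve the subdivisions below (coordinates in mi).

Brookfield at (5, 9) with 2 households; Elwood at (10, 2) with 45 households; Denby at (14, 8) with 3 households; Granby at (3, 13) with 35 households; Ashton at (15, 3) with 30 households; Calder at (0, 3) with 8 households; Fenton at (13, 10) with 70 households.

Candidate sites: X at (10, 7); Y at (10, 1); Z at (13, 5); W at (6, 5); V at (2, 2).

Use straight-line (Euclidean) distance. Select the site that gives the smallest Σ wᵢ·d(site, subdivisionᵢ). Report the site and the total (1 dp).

Total weighted distance at each candidate:
  X (10, 7): total = 1146.1
  Y (10, 1): total = 1481.5
  Z (13, 5): total = 1206.6
  W (6, 5): total = 1487.3
  V (2, 2): total = 2163.2
Minimum is at X with total 1146.1 mi.

X, total 1146.1 mi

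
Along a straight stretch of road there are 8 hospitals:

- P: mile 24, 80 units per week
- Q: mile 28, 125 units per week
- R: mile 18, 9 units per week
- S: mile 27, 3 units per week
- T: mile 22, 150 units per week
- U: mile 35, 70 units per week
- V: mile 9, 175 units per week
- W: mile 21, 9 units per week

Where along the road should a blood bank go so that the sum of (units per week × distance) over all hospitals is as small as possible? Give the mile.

For a sum of weighted absolute distances on a line, the optimum is the weighted median (not the mean). Total weight W = 621; half-weight = 310.5.
Sort by position and accumulate weight:
  mile 9 (V, w=175) → cum 175
  mile 18 (R, w=9) → cum 184
  mile 21 (W, w=9) → cum 193
  mile 22 (T, w=150) → cum 343  ≥ 310.5 → median here
  mile 24 (P, w=80) → cum 423
  mile 27 (S, w=3) → cum 426
  mile 28 (Q, w=125) → cum 551
  mile 35 (U, w=70) → cum 621
Optimal location: mile 22.

x = 22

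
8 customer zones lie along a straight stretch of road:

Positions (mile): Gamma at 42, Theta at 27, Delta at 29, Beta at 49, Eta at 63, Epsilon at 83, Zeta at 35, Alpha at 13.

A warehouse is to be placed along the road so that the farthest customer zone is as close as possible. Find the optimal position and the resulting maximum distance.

location 48, max distance 35

The 1-center on a line is the midpoint of the two extreme points: leftmost at 13, rightmost at 83.
Optimal location = (13 + 83)/2 = 48; maximum distance = (83 − 13)/2 = 35.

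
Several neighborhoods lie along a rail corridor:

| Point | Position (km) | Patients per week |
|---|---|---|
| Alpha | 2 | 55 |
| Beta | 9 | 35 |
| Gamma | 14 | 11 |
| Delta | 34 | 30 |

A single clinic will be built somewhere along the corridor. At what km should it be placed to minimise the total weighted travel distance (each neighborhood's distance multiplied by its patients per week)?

x = 9

For a sum of weighted absolute distances on a line, the optimum is the weighted median (not the mean). Total weight W = 131; half-weight = 65.5.
Sort by position and accumulate weight:
  km 2 (Alpha, w=55) → cum 55
  km 9 (Beta, w=35) → cum 90  ≥ 65.5 → median here
  km 14 (Gamma, w=11) → cum 101
  km 34 (Delta, w=30) → cum 131
Optimal location: km 9.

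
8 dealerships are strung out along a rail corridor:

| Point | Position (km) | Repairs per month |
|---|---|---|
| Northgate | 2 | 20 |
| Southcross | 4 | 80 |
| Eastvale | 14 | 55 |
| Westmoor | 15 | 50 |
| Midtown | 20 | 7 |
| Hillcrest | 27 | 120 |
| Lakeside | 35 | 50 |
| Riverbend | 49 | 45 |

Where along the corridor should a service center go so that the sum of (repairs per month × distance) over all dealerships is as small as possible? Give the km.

x = 27

For a sum of weighted absolute distances on a line, the optimum is the weighted median (not the mean). Total weight W = 427; half-weight = 213.5.
Sort by position and accumulate weight:
  km 2 (Northgate, w=20) → cum 20
  km 4 (Southcross, w=80) → cum 100
  km 14 (Eastvale, w=55) → cum 155
  km 15 (Westmoor, w=50) → cum 205
  km 20 (Midtown, w=7) → cum 212
  km 27 (Hillcrest, w=120) → cum 332  ≥ 213.5 → median here
  km 35 (Lakeside, w=50) → cum 382
  km 49 (Riverbend, w=45) → cum 427
Optimal location: km 27.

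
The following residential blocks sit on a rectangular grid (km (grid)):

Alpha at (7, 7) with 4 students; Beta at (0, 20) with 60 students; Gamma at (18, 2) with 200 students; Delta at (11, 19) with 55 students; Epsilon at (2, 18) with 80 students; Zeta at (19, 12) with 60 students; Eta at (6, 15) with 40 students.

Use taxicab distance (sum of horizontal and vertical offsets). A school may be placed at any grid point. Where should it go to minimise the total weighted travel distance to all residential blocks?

Manhattan distance separates: Σwᵢ(|x−xᵢ|+|y−yᵢ|) = Σwᵢ|x−xᵢ| + Σwᵢ|y−yᵢ|, so x and y are optimised independently as 1-D weighted medians.
Total weight W = 499; half = 249.5.
x-coordinate, sorted with cumulative weight:
  x=0 (Beta, w=60) cum 60
  x=2 (Epsilon, w=80) cum 140
  x=6 (Eta, w=40) cum 180
  x=7 (Alpha, w=4) cum 184
  x=11 (Delta, w=55) cum 239
  x=18 (Gamma, w=200) cum 439  ← median
  x=19 (Zeta, w=60) cum 499
⇒ x* = 18
y-coordinate, sorted with cumulative weight:
  y=2 (Gamma, w=200) cum 200
  y=7 (Alpha, w=4) cum 204
  y=12 (Zeta, w=60) cum 264  ← median
  y=15 (Eta, w=40) cum 304
  y=18 (Epsilon, w=80) cum 384
  y=19 (Delta, w=55) cum 439
  y=20 (Beta, w=60) cum 499
⇒ y* = 12

(18, 12)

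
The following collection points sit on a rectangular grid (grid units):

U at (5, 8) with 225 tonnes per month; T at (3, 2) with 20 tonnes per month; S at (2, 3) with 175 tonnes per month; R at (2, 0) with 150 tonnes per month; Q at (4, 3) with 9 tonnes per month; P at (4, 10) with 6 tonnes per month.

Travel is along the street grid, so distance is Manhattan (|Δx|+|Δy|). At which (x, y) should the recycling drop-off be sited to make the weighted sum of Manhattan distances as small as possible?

Manhattan distance separates: Σwᵢ(|x−xᵢ|+|y−yᵢ|) = Σwᵢ|x−xᵢ| + Σwᵢ|y−yᵢ|, so x and y are optimised independently as 1-D weighted medians.
Total weight W = 585; half = 292.5.
x-coordinate, sorted with cumulative weight:
  x=2 (S, w=175) cum 175
  x=2 (R, w=150) cum 325  ← median
  x=3 (T, w=20) cum 345
  x=4 (Q, w=9) cum 354
  x=4 (P, w=6) cum 360
  x=5 (U, w=225) cum 585
⇒ x* = 2
y-coordinate, sorted with cumulative weight:
  y=0 (R, w=150) cum 150
  y=2 (T, w=20) cum 170
  y=3 (S, w=175) cum 345  ← median
  y=3 (Q, w=9) cum 354
  y=8 (U, w=225) cum 579
  y=10 (P, w=6) cum 585
⇒ y* = 3

(2, 3)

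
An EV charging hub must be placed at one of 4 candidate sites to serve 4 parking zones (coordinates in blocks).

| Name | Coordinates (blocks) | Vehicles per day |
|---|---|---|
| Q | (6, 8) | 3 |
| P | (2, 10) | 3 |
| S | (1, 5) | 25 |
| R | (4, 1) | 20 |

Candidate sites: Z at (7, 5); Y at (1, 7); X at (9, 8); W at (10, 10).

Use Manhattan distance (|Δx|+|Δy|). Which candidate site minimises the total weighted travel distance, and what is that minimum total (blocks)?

Total weighted distance at each candidate:
  Z (7, 5): total = 332
  Y (1, 7): total = 260
  X (9, 8): total = 551
  W (10, 10): total = 692
Minimum is at Y with total 260 blocks.

Y, total 260 blocks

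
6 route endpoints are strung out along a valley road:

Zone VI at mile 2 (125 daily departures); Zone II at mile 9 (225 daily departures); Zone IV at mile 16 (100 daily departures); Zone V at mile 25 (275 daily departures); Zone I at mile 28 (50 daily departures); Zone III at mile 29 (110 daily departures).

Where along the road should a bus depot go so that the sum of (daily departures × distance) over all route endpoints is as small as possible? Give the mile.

For a sum of weighted absolute distances on a line, the optimum is the weighted median (not the mean). Total weight W = 885; half-weight = 442.5.
Sort by position and accumulate weight:
  mile 2 (Zone VI, w=125) → cum 125
  mile 9 (Zone II, w=225) → cum 350
  mile 16 (Zone IV, w=100) → cum 450  ≥ 442.5 → median here
  mile 25 (Zone V, w=275) → cum 725
  mile 28 (Zone I, w=50) → cum 775
  mile 29 (Zone III, w=110) → cum 885
Optimal location: mile 16.

x = 16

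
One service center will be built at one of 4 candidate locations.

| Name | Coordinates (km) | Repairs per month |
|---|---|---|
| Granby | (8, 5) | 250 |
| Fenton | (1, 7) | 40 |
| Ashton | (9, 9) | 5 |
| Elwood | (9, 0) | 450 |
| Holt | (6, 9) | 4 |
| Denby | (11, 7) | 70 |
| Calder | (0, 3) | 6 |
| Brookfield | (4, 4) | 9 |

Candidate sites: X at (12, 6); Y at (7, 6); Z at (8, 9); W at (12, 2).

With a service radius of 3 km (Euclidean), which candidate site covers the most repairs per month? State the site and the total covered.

Y, covering 250

Coverage radius r = 3 km; a point is covered iff (Δx)²+(Δy)² ≤ 3² = 9.
  X (12, 6): covers {Denby} → 70
  Y (7, 6): covers {Granby} → 250
  Z (8, 9): covers {Ashton, Holt} → 9
  W (12, 2): covers {none} → 0
Maximum coverage at Y: 250 repairs per month.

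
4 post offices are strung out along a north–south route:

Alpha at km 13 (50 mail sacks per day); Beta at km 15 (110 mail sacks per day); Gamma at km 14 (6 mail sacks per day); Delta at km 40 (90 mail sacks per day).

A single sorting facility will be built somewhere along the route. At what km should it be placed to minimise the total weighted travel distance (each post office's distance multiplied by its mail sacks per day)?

For a sum of weighted absolute distances on a line, the optimum is the weighted median (not the mean). Total weight W = 256; half-weight = 128.
Sort by position and accumulate weight:
  km 13 (Alpha, w=50) → cum 50
  km 14 (Gamma, w=6) → cum 56
  km 15 (Beta, w=110) → cum 166  ≥ 128 → median here
  km 40 (Delta, w=90) → cum 256
Optimal location: km 15.

x = 15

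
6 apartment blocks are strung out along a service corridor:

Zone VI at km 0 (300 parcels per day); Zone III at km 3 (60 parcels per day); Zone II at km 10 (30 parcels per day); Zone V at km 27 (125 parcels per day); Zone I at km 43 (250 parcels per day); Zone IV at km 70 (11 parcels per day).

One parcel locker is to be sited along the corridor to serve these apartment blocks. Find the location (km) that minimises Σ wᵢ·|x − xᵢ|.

x = 10

For a sum of weighted absolute distances on a line, the optimum is the weighted median (not the mean). Total weight W = 776; half-weight = 388.
Sort by position and accumulate weight:
  km 0 (Zone VI, w=300) → cum 300
  km 3 (Zone III, w=60) → cum 360
  km 10 (Zone II, w=30) → cum 390  ≥ 388 → median here
  km 27 (Zone V, w=125) → cum 515
  km 43 (Zone I, w=250) → cum 765
  km 70 (Zone IV, w=11) → cum 776
Optimal location: km 10.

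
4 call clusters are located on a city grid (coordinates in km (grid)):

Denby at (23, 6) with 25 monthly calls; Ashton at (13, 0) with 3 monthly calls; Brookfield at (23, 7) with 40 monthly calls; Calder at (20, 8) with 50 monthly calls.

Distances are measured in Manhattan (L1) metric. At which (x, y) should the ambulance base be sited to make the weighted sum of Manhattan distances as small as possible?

(23, 7)

Manhattan distance separates: Σwᵢ(|x−xᵢ|+|y−yᵢ|) = Σwᵢ|x−xᵢ| + Σwᵢ|y−yᵢ|, so x and y are optimised independently as 1-D weighted medians.
Total weight W = 118; half = 59.
x-coordinate, sorted with cumulative weight:
  x=13 (Ashton, w=3) cum 3
  x=20 (Calder, w=50) cum 53
  x=23 (Denby, w=25) cum 78  ← median
  x=23 (Brookfield, w=40) cum 118
⇒ x* = 23
y-coordinate, sorted with cumulative weight:
  y=0 (Ashton, w=3) cum 3
  y=6 (Denby, w=25) cum 28
  y=7 (Brookfield, w=40) cum 68  ← median
  y=8 (Calder, w=50) cum 118
⇒ y* = 7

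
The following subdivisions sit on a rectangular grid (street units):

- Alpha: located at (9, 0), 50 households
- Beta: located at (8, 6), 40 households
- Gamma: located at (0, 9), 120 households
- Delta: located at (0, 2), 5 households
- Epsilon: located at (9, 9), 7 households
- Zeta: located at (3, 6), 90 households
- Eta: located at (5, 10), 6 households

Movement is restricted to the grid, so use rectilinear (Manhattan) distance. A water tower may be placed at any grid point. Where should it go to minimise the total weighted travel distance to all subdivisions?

Manhattan distance separates: Σwᵢ(|x−xᵢ|+|y−yᵢ|) = Σwᵢ|x−xᵢ| + Σwᵢ|y−yᵢ|, so x and y are optimised independently as 1-D weighted medians.
Total weight W = 318; half = 159.
x-coordinate, sorted with cumulative weight:
  x=0 (Gamma, w=120) cum 120
  x=0 (Delta, w=5) cum 125
  x=3 (Zeta, w=90) cum 215  ← median
  x=5 (Eta, w=6) cum 221
  x=8 (Beta, w=40) cum 261
  x=9 (Alpha, w=50) cum 311
  x=9 (Epsilon, w=7) cum 318
⇒ x* = 3
y-coordinate, sorted with cumulative weight:
  y=0 (Alpha, w=50) cum 50
  y=2 (Delta, w=5) cum 55
  y=6 (Beta, w=40) cum 95
  y=6 (Zeta, w=90) cum 185  ← median
  y=9 (Gamma, w=120) cum 305
  y=9 (Epsilon, w=7) cum 312
  y=10 (Eta, w=6) cum 318
⇒ y* = 6

(3, 6)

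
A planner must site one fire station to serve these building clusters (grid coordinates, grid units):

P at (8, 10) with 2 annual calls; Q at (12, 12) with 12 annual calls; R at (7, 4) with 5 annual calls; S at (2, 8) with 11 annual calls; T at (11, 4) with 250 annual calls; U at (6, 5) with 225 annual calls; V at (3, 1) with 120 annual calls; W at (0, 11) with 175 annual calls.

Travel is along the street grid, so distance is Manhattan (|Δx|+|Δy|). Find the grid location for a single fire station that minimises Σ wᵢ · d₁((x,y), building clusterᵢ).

(6, 5)

Manhattan distance separates: Σwᵢ(|x−xᵢ|+|y−yᵢ|) = Σwᵢ|x−xᵢ| + Σwᵢ|y−yᵢ|, so x and y are optimised independently as 1-D weighted medians.
Total weight W = 800; half = 400.
x-coordinate, sorted with cumulative weight:
  x=0 (W, w=175) cum 175
  x=2 (S, w=11) cum 186
  x=3 (V, w=120) cum 306
  x=6 (U, w=225) cum 531  ← median
  x=7 (R, w=5) cum 536
  x=8 (P, w=2) cum 538
  x=11 (T, w=250) cum 788
  x=12 (Q, w=12) cum 800
⇒ x* = 6
y-coordinate, sorted with cumulative weight:
  y=1 (V, w=120) cum 120
  y=4 (R, w=5) cum 125
  y=4 (T, w=250) cum 375
  y=5 (U, w=225) cum 600  ← median
  y=8 (S, w=11) cum 611
  y=10 (P, w=2) cum 613
  y=11 (W, w=175) cum 788
  y=12 (Q, w=12) cum 800
⇒ y* = 5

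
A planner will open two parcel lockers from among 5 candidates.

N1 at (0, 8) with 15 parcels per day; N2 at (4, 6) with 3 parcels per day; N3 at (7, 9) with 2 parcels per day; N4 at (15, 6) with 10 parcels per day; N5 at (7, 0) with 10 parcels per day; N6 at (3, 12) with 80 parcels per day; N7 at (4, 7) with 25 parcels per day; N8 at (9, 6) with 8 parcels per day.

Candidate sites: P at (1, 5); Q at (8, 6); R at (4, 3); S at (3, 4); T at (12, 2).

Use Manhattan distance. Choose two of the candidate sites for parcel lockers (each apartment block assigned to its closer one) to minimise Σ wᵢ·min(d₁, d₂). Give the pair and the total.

{Q, S}, total 1010

Evaluate every pair (each demand assigned to the nearer of the two):
  {Q, S}: total = 1010
  {S, T}: total = 1068
  {P, Q}: total = 1073
  {P, S}: total = 1111
  {P, T}: total = 1133
  {R, S}: total = 1136
  {P, R}: total = 1171
  {Q, R}: total = 1190
  {R, T}: total = 1248
  {Q, T}: total = 1323
Best pair: {Q, S} with total 1010.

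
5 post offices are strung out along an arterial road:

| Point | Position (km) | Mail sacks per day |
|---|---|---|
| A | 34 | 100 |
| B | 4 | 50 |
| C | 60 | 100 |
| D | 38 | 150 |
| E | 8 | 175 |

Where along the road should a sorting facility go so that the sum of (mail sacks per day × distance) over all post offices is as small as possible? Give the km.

x = 34

For a sum of weighted absolute distances on a line, the optimum is the weighted median (not the mean). Total weight W = 575; half-weight = 287.5.
Sort by position and accumulate weight:
  km 4 (B, w=50) → cum 50
  km 8 (E, w=175) → cum 225
  km 34 (A, w=100) → cum 325  ≥ 287.5 → median here
  km 38 (D, w=150) → cum 475
  km 60 (C, w=100) → cum 575
Optimal location: km 34.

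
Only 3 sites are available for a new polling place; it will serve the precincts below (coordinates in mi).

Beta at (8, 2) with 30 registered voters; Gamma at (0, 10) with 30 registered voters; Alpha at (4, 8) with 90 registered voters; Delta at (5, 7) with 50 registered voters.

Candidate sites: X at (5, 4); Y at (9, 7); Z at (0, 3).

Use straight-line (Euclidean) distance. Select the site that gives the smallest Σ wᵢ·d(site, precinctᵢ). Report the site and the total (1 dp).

X, total 863.6 mi

Total weighted distance at each candidate:
  X (5, 4): total = 863.6
  Y (9, 7): total = 1096.5
  Z (0, 3): total = 1348.3
Minimum is at X with total 863.6 mi.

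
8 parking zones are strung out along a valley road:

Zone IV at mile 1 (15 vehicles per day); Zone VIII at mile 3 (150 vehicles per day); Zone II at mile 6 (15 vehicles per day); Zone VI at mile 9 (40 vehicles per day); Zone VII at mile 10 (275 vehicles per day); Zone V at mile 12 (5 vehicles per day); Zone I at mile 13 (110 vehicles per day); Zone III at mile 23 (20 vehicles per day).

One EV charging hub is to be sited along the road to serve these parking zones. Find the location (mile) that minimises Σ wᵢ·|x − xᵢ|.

x = 10

For a sum of weighted absolute distances on a line, the optimum is the weighted median (not the mean). Total weight W = 630; half-weight = 315.
Sort by position and accumulate weight:
  mile 1 (Zone IV, w=15) → cum 15
  mile 3 (Zone VIII, w=150) → cum 165
  mile 6 (Zone II, w=15) → cum 180
  mile 9 (Zone VI, w=40) → cum 220
  mile 10 (Zone VII, w=275) → cum 495  ≥ 315 → median here
  mile 12 (Zone V, w=5) → cum 500
  mile 13 (Zone I, w=110) → cum 610
  mile 23 (Zone III, w=20) → cum 630
Optimal location: mile 10.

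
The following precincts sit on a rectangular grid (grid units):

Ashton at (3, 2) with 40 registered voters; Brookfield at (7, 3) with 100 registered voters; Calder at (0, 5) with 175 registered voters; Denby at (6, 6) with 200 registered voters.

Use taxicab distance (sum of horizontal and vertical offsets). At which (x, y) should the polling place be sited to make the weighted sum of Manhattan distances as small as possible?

Manhattan distance separates: Σwᵢ(|x−xᵢ|+|y−yᵢ|) = Σwᵢ|x−xᵢ| + Σwᵢ|y−yᵢ|, so x and y are optimised independently as 1-D weighted medians.
Total weight W = 515; half = 257.5.
x-coordinate, sorted with cumulative weight:
  x=0 (Calder, w=175) cum 175
  x=3 (Ashton, w=40) cum 215
  x=6 (Denby, w=200) cum 415  ← median
  x=7 (Brookfield, w=100) cum 515
⇒ x* = 6
y-coordinate, sorted with cumulative weight:
  y=2 (Ashton, w=40) cum 40
  y=3 (Brookfield, w=100) cum 140
  y=5 (Calder, w=175) cum 315  ← median
  y=6 (Denby, w=200) cum 515
⇒ y* = 5

(6, 5)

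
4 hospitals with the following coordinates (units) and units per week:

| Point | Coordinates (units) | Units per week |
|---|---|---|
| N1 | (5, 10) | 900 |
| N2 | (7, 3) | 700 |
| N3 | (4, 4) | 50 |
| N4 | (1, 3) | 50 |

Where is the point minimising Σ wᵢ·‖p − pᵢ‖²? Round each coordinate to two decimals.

The minimiser of Σwᵢ‖p−pᵢ‖² is the weighted centroid p* = (Σwᵢpᵢ)/(Σwᵢ).
Σwᵢ = 1700.
Σwᵢxᵢ = 900·5 + 700·7 + 50·4 + 50·1 = 9650.
Σwᵢyᵢ = 900·10 + 700·3 + 50·4 + 50·3 = 11450.
x* = 9650/1700 = 5.68, y* = 11450/1700 = 6.74.

(5.68, 6.74)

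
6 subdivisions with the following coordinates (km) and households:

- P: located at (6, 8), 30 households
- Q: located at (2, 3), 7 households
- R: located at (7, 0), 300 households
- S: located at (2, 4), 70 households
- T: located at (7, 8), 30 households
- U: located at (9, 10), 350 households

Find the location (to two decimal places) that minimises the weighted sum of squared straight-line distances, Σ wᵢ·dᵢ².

(7.36, 5.44)

The minimiser of Σwᵢ‖p−pᵢ‖² is the weighted centroid p* = (Σwᵢpᵢ)/(Σwᵢ).
Σwᵢ = 787.
Σwᵢxᵢ = 30·6 + 7·2 + 300·7 + 70·2 + 30·7 + 350·9 = 5794.
Σwᵢyᵢ = 30·8 + 7·3 + 300·0 + 70·4 + 30·8 + 350·10 = 4281.
x* = 5794/787 = 7.36, y* = 4281/787 = 5.44.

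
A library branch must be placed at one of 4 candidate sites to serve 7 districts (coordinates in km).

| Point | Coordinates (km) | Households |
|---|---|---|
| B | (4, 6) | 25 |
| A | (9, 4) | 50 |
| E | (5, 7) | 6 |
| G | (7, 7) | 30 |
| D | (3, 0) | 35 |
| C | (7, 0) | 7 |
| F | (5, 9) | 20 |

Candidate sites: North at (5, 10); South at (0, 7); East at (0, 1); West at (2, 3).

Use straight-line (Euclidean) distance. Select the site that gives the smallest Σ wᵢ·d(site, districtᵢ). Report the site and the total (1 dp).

Total weighted distance at each candidate:
  North (5, 10): total = 1038.1
  South (0, 7): total = 1261.0
  East (0, 1): total = 1306.7
  West (2, 3): total = 951.4
Minimum is at West with total 951.4 km.

West, total 951.4 km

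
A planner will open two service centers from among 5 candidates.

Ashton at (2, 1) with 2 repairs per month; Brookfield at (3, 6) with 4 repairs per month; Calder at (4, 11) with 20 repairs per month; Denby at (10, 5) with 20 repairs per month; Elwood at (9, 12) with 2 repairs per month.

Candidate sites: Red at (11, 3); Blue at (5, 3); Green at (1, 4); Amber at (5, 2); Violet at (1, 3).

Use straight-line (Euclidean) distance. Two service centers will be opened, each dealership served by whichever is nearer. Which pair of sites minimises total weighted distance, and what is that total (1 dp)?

Evaluate every pair (each demand assigned to the nearer of the two):
  {Red, Green}: total = 233.1
  {Red, Blue}: total = 246.0
  {Red, Violet}: total = 252.9
  {Red, Amber}: total = 268.5
  {Blue, Green}: total = 297.4
  {Blue, Violet}: total = 307.5
  {Green, Amber}: total = 308.1
  {Blue, Amber}: total = 309.4
  {Amber, Violet}: total = 327.9
  {Green, Violet}: total = 371.8
Best pair: {Red, Green} with total 233.1.

{Red, Green}, total 233.1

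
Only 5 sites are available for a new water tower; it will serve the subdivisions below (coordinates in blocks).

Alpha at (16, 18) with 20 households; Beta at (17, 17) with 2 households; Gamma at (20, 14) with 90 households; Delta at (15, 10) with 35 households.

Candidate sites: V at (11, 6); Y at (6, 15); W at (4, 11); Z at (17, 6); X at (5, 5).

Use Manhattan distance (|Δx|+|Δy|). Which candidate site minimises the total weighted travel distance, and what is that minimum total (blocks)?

Z, total 1482 blocks

Total weighted distance at each candidate:
  V (11, 6): total = 2184
  Y (6, 15): total = 2126
  W (4, 11): total = 2548
  Z (17, 6): total = 1482
  X (5, 5): total = 3213
Minimum is at Z with total 1482 blocks.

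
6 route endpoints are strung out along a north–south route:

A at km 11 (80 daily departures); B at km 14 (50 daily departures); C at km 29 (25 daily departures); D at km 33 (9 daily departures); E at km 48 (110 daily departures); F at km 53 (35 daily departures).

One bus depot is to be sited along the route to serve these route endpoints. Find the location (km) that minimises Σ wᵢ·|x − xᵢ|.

x = 29

For a sum of weighted absolute distances on a line, the optimum is the weighted median (not the mean). Total weight W = 309; half-weight = 154.5.
Sort by position and accumulate weight:
  km 11 (A, w=80) → cum 80
  km 14 (B, w=50) → cum 130
  km 29 (C, w=25) → cum 155  ≥ 154.5 → median here
  km 33 (D, w=9) → cum 164
  km 48 (E, w=110) → cum 274
  km 53 (F, w=35) → cum 309
Optimal location: km 29.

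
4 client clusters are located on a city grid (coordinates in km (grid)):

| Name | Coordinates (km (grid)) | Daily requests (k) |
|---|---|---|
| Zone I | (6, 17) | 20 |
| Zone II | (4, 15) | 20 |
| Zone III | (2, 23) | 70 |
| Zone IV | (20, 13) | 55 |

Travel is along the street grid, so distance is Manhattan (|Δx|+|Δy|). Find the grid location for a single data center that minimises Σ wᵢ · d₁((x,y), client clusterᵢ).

Manhattan distance separates: Σwᵢ(|x−xᵢ|+|y−yᵢ|) = Σwᵢ|x−xᵢ| + Σwᵢ|y−yᵢ|, so x and y are optimised independently as 1-D weighted medians.
Total weight W = 165; half = 82.5.
x-coordinate, sorted with cumulative weight:
  x=2 (Zone III, w=70) cum 70
  x=4 (Zone II, w=20) cum 90  ← median
  x=6 (Zone I, w=20) cum 110
  x=20 (Zone IV, w=55) cum 165
⇒ x* = 4
y-coordinate, sorted with cumulative weight:
  y=13 (Zone IV, w=55) cum 55
  y=15 (Zone II, w=20) cum 75
  y=17 (Zone I, w=20) cum 95  ← median
  y=23 (Zone III, w=70) cum 165
⇒ y* = 17

(4, 17)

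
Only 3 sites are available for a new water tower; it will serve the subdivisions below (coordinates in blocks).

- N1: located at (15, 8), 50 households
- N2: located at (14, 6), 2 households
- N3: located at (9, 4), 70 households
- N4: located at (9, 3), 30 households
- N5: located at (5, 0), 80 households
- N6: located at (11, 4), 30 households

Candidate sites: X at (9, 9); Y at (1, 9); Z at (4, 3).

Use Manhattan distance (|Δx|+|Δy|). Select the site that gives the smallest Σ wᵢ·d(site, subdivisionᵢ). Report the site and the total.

Z, total 1956 blocks

Total weighted distance at each candidate:
  X (9, 9): total = 2146
  Y (1, 9): total = 3602
  Z (4, 3): total = 1956
Minimum is at Z with total 1956 blocks.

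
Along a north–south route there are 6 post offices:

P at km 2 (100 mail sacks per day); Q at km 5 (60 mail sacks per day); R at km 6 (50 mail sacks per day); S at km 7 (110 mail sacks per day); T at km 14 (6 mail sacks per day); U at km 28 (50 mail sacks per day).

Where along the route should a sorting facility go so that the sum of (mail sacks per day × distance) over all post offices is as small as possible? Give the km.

x = 6

For a sum of weighted absolute distances on a line, the optimum is the weighted median (not the mean). Total weight W = 376; half-weight = 188.
Sort by position and accumulate weight:
  km 2 (P, w=100) → cum 100
  km 5 (Q, w=60) → cum 160
  km 6 (R, w=50) → cum 210  ≥ 188 → median here
  km 7 (S, w=110) → cum 320
  km 14 (T, w=6) → cum 326
  km 28 (U, w=50) → cum 376
Optimal location: km 6.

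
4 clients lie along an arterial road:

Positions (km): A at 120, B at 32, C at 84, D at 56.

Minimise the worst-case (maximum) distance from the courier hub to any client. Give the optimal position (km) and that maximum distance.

The 1-center on a line is the midpoint of the two extreme points: leftmost at 32, rightmost at 120.
Optimal location = (32 + 120)/2 = 76; maximum distance = (120 − 32)/2 = 44.

location 76, max distance 44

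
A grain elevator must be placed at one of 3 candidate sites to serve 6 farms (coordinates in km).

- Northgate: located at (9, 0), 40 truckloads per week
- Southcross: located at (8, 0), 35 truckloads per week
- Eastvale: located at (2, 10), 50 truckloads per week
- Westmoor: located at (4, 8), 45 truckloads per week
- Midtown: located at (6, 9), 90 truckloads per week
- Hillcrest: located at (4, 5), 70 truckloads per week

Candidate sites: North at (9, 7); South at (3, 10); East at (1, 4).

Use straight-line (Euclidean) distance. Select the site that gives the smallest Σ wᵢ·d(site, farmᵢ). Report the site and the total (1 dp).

South, total 1649.9 km

Total weighted distance at each candidate:
  North (9, 7): total = 1839.2
  South (3, 10): total = 1649.9
  East (1, 4): total = 2026.8
Minimum is at South with total 1649.9 km.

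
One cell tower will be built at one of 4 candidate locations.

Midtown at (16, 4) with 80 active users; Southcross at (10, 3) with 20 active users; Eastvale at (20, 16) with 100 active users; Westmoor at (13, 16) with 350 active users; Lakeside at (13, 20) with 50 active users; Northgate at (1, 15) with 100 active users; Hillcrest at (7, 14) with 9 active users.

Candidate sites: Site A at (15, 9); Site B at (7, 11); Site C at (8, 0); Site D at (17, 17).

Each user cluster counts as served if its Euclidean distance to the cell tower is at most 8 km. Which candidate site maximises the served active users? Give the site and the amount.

Coverage radius r = 8 km; a point is covered iff (Δx)²+(Δy)² ≤ 8² = 64.
  Site A (15, 9): covers {Midtown, Southcross, Westmoor} → 450
  Site B (7, 11): covers {Westmoor, Northgate, Hillcrest} → 459
  Site C (8, 0): covers {Southcross} → 20
  Site D (17, 17): covers {Eastvale, Westmoor, Lakeside} → 500
Maximum coverage at Site D: 500 active users.

Site D, covering 500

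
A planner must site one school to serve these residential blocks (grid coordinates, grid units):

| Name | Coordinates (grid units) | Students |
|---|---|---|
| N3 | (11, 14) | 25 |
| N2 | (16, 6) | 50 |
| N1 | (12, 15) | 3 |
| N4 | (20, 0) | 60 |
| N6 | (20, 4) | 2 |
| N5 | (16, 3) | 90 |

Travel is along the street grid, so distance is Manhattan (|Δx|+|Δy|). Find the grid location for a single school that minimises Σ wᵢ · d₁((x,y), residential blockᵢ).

(16, 3)

Manhattan distance separates: Σwᵢ(|x−xᵢ|+|y−yᵢ|) = Σwᵢ|x−xᵢ| + Σwᵢ|y−yᵢ|, so x and y are optimised independently as 1-D weighted medians.
Total weight W = 230; half = 115.
x-coordinate, sorted with cumulative weight:
  x=11 (N3, w=25) cum 25
  x=12 (N1, w=3) cum 28
  x=16 (N2, w=50) cum 78
  x=16 (N5, w=90) cum 168  ← median
  x=20 (N4, w=60) cum 228
  x=20 (N6, w=2) cum 230
⇒ x* = 16
y-coordinate, sorted with cumulative weight:
  y=0 (N4, w=60) cum 60
  y=3 (N5, w=90) cum 150  ← median
  y=4 (N6, w=2) cum 152
  y=6 (N2, w=50) cum 202
  y=14 (N3, w=25) cum 227
  y=15 (N1, w=3) cum 230
⇒ y* = 3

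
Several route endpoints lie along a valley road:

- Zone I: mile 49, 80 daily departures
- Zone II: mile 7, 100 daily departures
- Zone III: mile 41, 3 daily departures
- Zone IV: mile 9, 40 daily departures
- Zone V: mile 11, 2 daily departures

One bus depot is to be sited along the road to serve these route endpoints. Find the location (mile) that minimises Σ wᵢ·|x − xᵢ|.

For a sum of weighted absolute distances on a line, the optimum is the weighted median (not the mean). Total weight W = 225; half-weight = 112.5.
Sort by position and accumulate weight:
  mile 7 (Zone II, w=100) → cum 100
  mile 9 (Zone IV, w=40) → cum 140  ≥ 112.5 → median here
  mile 11 (Zone V, w=2) → cum 142
  mile 41 (Zone III, w=3) → cum 145
  mile 49 (Zone I, w=80) → cum 225
Optimal location: mile 9.

x = 9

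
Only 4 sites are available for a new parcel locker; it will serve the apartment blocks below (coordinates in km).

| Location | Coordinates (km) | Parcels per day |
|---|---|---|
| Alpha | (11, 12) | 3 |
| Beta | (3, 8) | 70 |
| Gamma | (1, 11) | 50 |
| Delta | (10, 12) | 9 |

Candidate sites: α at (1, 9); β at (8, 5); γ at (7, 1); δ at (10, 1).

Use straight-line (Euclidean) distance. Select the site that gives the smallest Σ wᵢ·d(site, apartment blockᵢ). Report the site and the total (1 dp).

α, total 373.2 km

Total weighted distance at each candidate:
  α (1, 9): total = 373.2
  β (8, 5): total = 957.5
  γ (7, 1): total = 1285.2
  δ (10, 1): total = 1497.8
Minimum is at α with total 373.2 km.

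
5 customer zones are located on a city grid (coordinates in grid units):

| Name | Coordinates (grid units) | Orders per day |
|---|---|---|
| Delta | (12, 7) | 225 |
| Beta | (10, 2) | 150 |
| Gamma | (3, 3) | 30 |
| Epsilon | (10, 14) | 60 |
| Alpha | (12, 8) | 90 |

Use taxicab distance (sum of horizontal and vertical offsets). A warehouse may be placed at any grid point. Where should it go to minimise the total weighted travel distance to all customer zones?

Manhattan distance separates: Σwᵢ(|x−xᵢ|+|y−yᵢ|) = Σwᵢ|x−xᵢ| + Σwᵢ|y−yᵢ|, so x and y are optimised independently as 1-D weighted medians.
Total weight W = 555; half = 277.5.
x-coordinate, sorted with cumulative weight:
  x=3 (Gamma, w=30) cum 30
  x=10 (Beta, w=150) cum 180
  x=10 (Epsilon, w=60) cum 240
  x=12 (Delta, w=225) cum 465  ← median
  x=12 (Alpha, w=90) cum 555
⇒ x* = 12
y-coordinate, sorted with cumulative weight:
  y=2 (Beta, w=150) cum 150
  y=3 (Gamma, w=30) cum 180
  y=7 (Delta, w=225) cum 405  ← median
  y=8 (Alpha, w=90) cum 495
  y=14 (Epsilon, w=60) cum 555
⇒ y* = 7

(12, 7)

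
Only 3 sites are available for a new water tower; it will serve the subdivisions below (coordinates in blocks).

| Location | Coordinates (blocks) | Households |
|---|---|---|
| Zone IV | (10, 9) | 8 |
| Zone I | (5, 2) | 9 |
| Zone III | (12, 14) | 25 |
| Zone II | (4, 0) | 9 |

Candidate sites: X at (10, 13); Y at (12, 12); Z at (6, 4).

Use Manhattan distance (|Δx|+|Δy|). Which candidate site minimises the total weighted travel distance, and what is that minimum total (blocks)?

X, total 422 blocks

Total weighted distance at each candidate:
  X (10, 13): total = 422
  Y (12, 12): total = 423
  Z (6, 4): total = 553
Minimum is at X with total 422 blocks.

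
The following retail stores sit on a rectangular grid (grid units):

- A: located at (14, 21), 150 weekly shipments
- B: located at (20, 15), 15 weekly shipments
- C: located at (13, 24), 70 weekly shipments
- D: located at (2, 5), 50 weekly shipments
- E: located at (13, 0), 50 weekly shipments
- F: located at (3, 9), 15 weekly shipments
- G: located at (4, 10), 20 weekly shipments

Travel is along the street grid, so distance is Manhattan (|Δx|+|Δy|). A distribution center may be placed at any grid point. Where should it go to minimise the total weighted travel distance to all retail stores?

Manhattan distance separates: Σwᵢ(|x−xᵢ|+|y−yᵢ|) = Σwᵢ|x−xᵢ| + Σwᵢ|y−yᵢ|, so x and y are optimised independently as 1-D weighted medians.
Total weight W = 370; half = 185.
x-coordinate, sorted with cumulative weight:
  x=2 (D, w=50) cum 50
  x=3 (F, w=15) cum 65
  x=4 (G, w=20) cum 85
  x=13 (C, w=70) cum 155
  x=13 (E, w=50) cum 205  ← median
  x=14 (A, w=150) cum 355
  x=20 (B, w=15) cum 370
⇒ x* = 13
y-coordinate, sorted with cumulative weight:
  y=0 (E, w=50) cum 50
  y=5 (D, w=50) cum 100
  y=9 (F, w=15) cum 115
  y=10 (G, w=20) cum 135
  y=15 (B, w=15) cum 150
  y=21 (A, w=150) cum 300  ← median
  y=24 (C, w=70) cum 370
⇒ y* = 21

(13, 21)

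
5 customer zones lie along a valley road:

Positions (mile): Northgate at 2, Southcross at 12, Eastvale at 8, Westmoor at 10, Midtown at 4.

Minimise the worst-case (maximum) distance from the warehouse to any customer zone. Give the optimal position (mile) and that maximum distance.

location 7, max distance 5

The 1-center on a line is the midpoint of the two extreme points: leftmost at 2, rightmost at 12.
Optimal location = (2 + 12)/2 = 7; maximum distance = (12 − 2)/2 = 5.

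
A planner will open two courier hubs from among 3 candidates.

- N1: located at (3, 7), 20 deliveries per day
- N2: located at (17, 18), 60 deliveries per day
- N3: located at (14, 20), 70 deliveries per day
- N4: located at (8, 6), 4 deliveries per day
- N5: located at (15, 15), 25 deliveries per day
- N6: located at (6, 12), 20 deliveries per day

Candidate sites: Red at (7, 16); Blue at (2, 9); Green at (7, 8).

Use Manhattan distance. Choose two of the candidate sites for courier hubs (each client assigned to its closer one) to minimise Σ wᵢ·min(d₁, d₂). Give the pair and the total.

{Red, Blue}, total 1911

Evaluate every pair (each demand assigned to the nearer of the two):
  {Red, Blue}: total = 1911
  {Red, Green}: total = 1927
  {Blue, Green}: total = 3077
Best pair: {Red, Blue} with total 1911.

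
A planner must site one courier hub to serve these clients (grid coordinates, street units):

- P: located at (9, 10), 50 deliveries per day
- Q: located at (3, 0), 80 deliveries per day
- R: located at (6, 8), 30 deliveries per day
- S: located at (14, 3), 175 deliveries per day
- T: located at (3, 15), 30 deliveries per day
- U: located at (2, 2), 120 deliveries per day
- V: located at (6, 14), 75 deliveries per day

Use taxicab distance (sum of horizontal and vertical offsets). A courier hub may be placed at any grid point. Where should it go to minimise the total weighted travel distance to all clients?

(6, 3)

Manhattan distance separates: Σwᵢ(|x−xᵢ|+|y−yᵢ|) = Σwᵢ|x−xᵢ| + Σwᵢ|y−yᵢ|, so x and y are optimised independently as 1-D weighted medians.
Total weight W = 560; half = 280.
x-coordinate, sorted with cumulative weight:
  x=2 (U, w=120) cum 120
  x=3 (Q, w=80) cum 200
  x=3 (T, w=30) cum 230
  x=6 (R, w=30) cum 260
  x=6 (V, w=75) cum 335  ← median
  x=9 (P, w=50) cum 385
  x=14 (S, w=175) cum 560
⇒ x* = 6
y-coordinate, sorted with cumulative weight:
  y=0 (Q, w=80) cum 80
  y=2 (U, w=120) cum 200
  y=3 (S, w=175) cum 375  ← median
  y=8 (R, w=30) cum 405
  y=10 (P, w=50) cum 455
  y=14 (V, w=75) cum 530
  y=15 (T, w=30) cum 560
⇒ y* = 3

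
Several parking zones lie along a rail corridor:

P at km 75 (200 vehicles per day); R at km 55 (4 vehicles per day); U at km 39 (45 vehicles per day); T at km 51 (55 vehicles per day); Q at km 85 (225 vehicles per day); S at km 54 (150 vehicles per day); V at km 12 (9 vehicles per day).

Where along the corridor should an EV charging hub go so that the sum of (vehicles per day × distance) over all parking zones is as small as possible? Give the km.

For a sum of weighted absolute distances on a line, the optimum is the weighted median (not the mean). Total weight W = 688; half-weight = 344.
Sort by position and accumulate weight:
  km 12 (V, w=9) → cum 9
  km 39 (U, w=45) → cum 54
  km 51 (T, w=55) → cum 109
  km 54 (S, w=150) → cum 259
  km 55 (R, w=4) → cum 263
  km 75 (P, w=200) → cum 463  ≥ 344 → median here
  km 85 (Q, w=225) → cum 688
Optimal location: km 75.

x = 75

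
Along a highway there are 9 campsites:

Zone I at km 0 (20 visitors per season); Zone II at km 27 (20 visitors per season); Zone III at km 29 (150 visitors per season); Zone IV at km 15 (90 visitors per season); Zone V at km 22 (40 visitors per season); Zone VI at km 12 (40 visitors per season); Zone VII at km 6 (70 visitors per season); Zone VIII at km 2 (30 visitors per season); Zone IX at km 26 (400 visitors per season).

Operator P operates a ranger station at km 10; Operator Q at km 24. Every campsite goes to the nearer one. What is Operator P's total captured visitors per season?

250

The indifferent point is the midpoint (10+24)/2 = 17; campsites left of it (closer to Operator P at 10) go to Operator P, those right go to Operator Q.
  Zone I at 0 (w=20) → Operator P
  Zone VIII at 2 (w=30) → Operator P
  Zone VII at 6 (w=70) → Operator P
  Zone VI at 12 (w=40) → Operator P
  Zone IV at 15 (w=90) → Operator P
  Zone V at 22 (w=40) → Operator Q
  Zone IX at 26 (w=400) → Operator Q
  Zone II at 27 (w=20) → Operator Q
  Zone III at 29 (w=150) → Operator Q
Operator P captures 250; Operator Q captures 610.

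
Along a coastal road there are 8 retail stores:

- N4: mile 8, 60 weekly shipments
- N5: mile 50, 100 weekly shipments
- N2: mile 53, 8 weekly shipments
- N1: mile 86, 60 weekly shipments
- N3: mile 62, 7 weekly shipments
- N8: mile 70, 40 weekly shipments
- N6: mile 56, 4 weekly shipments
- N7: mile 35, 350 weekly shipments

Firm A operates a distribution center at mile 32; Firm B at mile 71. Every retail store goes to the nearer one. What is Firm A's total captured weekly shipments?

The indifferent point is the midpoint (32+71)/2 = 51.5; retail stores left of it (closer to Firm A at 32) go to Firm A, those right go to Firm B.
  N4 at 8 (w=60) → Firm A
  N7 at 35 (w=350) → Firm A
  N5 at 50 (w=100) → Firm A
  N2 at 53 (w=8) → Firm B
  N6 at 56 (w=4) → Firm B
  N3 at 62 (w=7) → Firm B
  N8 at 70 (w=40) → Firm B
  N1 at 86 (w=60) → Firm B
Firm A captures 510; Firm B captures 119.

510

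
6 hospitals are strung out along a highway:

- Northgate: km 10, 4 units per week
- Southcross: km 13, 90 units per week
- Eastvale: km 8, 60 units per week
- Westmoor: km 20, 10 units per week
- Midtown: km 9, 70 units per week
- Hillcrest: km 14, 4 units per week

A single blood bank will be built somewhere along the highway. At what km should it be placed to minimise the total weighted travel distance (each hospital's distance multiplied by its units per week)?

For a sum of weighted absolute distances on a line, the optimum is the weighted median (not the mean). Total weight W = 238; half-weight = 119.
Sort by position and accumulate weight:
  km 8 (Eastvale, w=60) → cum 60
  km 9 (Midtown, w=70) → cum 130  ≥ 119 → median here
  km 10 (Northgate, w=4) → cum 134
  km 13 (Southcross, w=90) → cum 224
  km 14 (Hillcrest, w=4) → cum 228
  km 20 (Westmoor, w=10) → cum 238
Optimal location: km 9.

x = 9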